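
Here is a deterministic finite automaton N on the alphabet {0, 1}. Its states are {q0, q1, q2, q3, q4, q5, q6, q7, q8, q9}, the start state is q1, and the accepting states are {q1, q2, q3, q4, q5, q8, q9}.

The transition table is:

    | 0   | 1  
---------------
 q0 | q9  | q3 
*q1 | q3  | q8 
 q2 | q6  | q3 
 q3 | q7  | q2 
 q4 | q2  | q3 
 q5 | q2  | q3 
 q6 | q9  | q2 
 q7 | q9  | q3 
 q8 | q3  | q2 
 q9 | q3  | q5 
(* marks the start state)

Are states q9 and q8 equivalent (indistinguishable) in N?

Reachable states from the start: {q1,q2,q3,q5,q6,q7,q8,q9}. Unreachable: {q0,q4} — drop them.
P0 = {q1,q2,q3,q5,q8,q9} | {q6,q7}.
Split {q1,q2,q3,q5,q8,q9} by δ(·,0) → {q1,q5,q8,q9} and {q2,q3}.
Refine {q1,q5,q8,q9} on symbol 1: members go to different blocks, giving {q1,q9} and {q5,q8}.
The partition is now stable with 4 blocks: {q1,q9} | {q6,q7} | {q2,q3} | {q5,q8}.
q9 and q8 end up in different blocks, so they are distinguishable. For instance, the string '10' is accepted from only q9.

No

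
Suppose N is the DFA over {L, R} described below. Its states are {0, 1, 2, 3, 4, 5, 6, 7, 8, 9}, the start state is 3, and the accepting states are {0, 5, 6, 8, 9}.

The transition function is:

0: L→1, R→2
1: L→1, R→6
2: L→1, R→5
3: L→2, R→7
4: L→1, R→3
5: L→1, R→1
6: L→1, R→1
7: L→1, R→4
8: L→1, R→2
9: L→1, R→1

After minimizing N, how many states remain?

States {0,8,9} cannot be reached from the start state, so discard them.
Start with accepting vs non-accepting: {5,6} | {1,2,3,4,7}.
On input R, block {1,2,3,4,7} splits into {3,4,7} and {1,2}.
The partition is now stable with 3 blocks: {5,6} | {3,4,7} | {1,2}.

3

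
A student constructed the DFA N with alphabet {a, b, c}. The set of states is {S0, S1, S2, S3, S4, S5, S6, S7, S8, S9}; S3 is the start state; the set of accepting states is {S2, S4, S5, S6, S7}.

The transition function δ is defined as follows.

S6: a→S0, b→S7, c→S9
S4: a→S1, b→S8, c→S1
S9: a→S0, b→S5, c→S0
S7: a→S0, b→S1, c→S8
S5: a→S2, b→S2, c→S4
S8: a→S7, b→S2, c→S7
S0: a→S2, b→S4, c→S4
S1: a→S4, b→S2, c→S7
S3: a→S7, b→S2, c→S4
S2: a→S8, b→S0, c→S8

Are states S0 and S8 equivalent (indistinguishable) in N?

States {S5,S6,S9} cannot be reached from the start state, so discard them.
Start with accepting vs non-accepting: {S2,S4,S7} | {S0,S1,S3,S8}.
Stable partition: {S2,S4,S7} | {S0,S1,S3,S8} — 2 equivalence classes.
S0 and S8 lie in the same block of the stable partition, so they are equivalent — no string distinguishes them.

Yes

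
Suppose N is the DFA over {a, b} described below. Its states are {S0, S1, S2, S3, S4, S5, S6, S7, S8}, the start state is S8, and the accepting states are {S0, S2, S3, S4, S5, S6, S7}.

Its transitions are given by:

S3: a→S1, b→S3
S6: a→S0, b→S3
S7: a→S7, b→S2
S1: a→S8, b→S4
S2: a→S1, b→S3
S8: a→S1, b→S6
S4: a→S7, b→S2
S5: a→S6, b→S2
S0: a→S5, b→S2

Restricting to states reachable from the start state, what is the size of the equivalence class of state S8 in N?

2

Start with accepting vs non-accepting: {S0,S2,S3,S4,S5,S6,S7} | {S1,S8}.
Refine {S0,S2,S3,S4,S5,S6,S7} on symbol a: members go to different blocks, giving {S0,S4,S5,S6,S7} and {S2,S3}.
Stable partition: {S0,S4,S5,S6,S7} | {S1,S8} | {S2,S3} — 3 equivalence classes.
State S8 belongs to the block {S1,S8}, which has 2 states.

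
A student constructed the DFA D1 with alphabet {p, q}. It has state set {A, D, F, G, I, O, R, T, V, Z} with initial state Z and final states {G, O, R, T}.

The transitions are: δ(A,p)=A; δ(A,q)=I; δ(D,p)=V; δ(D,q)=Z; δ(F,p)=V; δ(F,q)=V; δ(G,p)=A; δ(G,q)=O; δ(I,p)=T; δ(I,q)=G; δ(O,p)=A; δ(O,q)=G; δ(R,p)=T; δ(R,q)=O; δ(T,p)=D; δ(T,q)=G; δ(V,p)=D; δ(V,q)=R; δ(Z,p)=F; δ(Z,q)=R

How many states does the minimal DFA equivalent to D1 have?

7

Initial partition by acceptance: {G,O,R,T} | {A,D,F,I,V,Z}.
Refine {G,O,R,T} on symbol p: members go to different blocks, giving {G,O,T} and {R}.
Refine {A,D,F,I,V,Z} on symbol p: members go to different blocks, giving {A,D,F,V,Z} and {I}.
Refine {A,D,F,V,Z} on symbol q: members go to different blocks, giving {D,F} and {V,Z} and {A}.
Refine {G,O,T} on symbol p: members go to different blocks, giving {G,O} and {T}.
The partition is now stable with 7 blocks: {G,O} | {D,F} | {R} | {I} | {V,Z} | {A} | {T}.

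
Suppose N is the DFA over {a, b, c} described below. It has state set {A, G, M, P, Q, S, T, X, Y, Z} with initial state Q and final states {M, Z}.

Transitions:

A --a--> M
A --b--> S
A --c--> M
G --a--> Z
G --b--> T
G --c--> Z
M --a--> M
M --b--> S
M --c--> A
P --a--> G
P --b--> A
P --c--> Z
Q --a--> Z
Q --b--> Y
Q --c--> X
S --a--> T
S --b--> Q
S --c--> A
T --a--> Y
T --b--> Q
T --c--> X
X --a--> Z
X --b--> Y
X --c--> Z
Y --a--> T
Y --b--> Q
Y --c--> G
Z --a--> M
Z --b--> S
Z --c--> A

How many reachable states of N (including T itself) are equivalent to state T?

States {P} cannot be reached from the start state, so discard them.
P0 = {M,Z} | {A,G,Q,S,T,X,Y}.
Refine {A,G,Q,S,T,X,Y} on symbol a: members go to different blocks, giving {A,G,Q,X} and {S,T,Y}.
Split {A,G,Q,X} by δ(·,c) → {A,G,X} and {Q}.
No further refinement is possible. Final partition (4 blocks): {M,Z} | {A,G,X} | {S,T,Y} | {Q}.
The equivalence class containing T is {S,T,Y}, of size 3.

3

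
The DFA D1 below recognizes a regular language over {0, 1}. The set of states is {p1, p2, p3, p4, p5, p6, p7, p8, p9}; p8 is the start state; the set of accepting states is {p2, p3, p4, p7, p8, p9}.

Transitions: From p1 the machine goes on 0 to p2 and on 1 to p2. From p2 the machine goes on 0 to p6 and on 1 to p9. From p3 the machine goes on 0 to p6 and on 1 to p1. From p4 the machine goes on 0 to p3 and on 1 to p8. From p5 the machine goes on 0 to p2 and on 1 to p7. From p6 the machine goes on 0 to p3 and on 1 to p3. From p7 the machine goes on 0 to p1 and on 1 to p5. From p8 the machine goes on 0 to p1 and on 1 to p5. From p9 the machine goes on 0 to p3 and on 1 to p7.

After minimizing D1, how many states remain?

7

First remove the unreachable states {p4}; 8 states remain.
Initial partition by acceptance: {p2,p3,p7,p8,p9} | {p1,p5,p6}.
On input 0, block {p2,p3,p7,p8,p9} splits into {p2,p3,p7,p8} and {p9}.
Split {p2,p3,p7,p8} by δ(·,1) → {p3,p7,p8} and {p2}.
Refine {p1,p5,p6} on symbol 0: members go to different blocks, giving {p1,p5} and {p6}.
Split {p3,p7,p8} by δ(·,0) → {p7,p8} and {p3}.
Split {p1,p5} by δ(·,1) → {p1} and {p5}.
No further refinement is possible. Final partition (7 blocks): {p7,p8} | {p1} | {p9} | {p2} | {p6} | {p3} | {p5}.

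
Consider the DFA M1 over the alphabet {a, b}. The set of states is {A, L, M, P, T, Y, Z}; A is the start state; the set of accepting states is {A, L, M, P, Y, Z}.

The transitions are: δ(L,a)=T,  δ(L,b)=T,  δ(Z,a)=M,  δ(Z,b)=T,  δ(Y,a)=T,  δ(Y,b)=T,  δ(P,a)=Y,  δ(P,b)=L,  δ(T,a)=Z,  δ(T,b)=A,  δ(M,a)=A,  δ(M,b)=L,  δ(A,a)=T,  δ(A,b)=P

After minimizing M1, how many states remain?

All states are reachable from the start state.
P0 = {A,L,M,P,Y,Z} | {T}.
Split {A,L,M,P,Y,Z} by δ(·,a) → {M,P,Z} and {A,L,Y}.
Refine {M,P,Z} on symbol a: members go to different blocks, giving {M,P} and {Z}.
Split {A,L,Y} by δ(·,b) → {L,Y} and {A}.
On input a, block {M,P} splits into {P} and {M}.
No further refinement is possible. Final partition (6 blocks): {P} | {T} | {L,Y} | {Z} | {A} | {M}.

6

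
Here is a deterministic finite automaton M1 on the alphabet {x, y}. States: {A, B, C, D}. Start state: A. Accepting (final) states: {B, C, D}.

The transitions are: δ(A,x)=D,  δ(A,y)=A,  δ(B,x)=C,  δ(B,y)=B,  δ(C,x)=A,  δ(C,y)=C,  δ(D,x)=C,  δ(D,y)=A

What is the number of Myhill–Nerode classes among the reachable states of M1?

3

Reachable states from the start: {A,C,D}. Unreachable: {B} — drop them.
Initial partition by acceptance: {C,D} | {A}.
On input x, block {C,D} splits into {C} and {D}.
Stable partition: {C} | {A} | {D} — 3 equivalence classes.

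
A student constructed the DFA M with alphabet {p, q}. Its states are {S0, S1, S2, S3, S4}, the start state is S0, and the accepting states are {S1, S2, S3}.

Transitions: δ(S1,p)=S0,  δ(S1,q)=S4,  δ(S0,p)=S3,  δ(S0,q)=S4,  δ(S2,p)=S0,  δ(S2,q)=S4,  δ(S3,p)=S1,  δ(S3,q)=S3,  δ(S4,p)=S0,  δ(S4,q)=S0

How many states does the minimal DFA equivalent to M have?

4

First remove the unreachable states {S2}; 4 states remain.
Initial partition by acceptance: {S1,S3} | {S0,S4}.
Split {S1,S3} by δ(·,p) → {S1} and {S3}.
Refine {S0,S4} on symbol p: members go to different blocks, giving {S0} and {S4}.
No further refinement is possible. Final partition (4 blocks): {S1} | {S0} | {S3} | {S4}.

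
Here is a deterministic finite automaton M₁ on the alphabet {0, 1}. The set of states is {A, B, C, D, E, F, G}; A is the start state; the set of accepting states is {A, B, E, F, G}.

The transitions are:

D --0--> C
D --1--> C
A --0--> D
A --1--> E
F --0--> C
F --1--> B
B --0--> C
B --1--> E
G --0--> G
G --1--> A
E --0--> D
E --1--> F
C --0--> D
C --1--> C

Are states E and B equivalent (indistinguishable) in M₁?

Yes

First remove the unreachable states {G}; 6 states remain.
Initial partition by acceptance: {A,B,E,F} | {C,D}.
The partition is now stable with 2 blocks: {A,B,E,F} | {C,D}.
E and B lie in the same block of the stable partition, so they are equivalent — no string distinguishes them.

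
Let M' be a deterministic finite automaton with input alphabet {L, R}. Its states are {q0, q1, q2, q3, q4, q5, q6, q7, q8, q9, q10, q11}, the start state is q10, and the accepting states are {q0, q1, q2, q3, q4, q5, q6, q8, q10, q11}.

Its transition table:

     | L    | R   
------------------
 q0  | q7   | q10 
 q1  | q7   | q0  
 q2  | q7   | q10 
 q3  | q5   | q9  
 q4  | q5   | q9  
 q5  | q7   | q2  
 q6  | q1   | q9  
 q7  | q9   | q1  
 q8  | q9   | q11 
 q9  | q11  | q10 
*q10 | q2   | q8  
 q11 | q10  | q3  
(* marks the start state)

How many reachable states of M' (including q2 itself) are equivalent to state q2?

First remove the unreachable states {q4,q6}; 10 states remain.
P0 = {q0,q1,q2,q3,q5,q8,q10,q11} | {q7,q9}.
Refine {q0,q1,q2,q3,q5,q8,q10,q11} on symbol L: members go to different blocks, giving {q0,q1,q2,q5,q8} and {q3,q10,q11}.
Split {q0,q1,q2,q5,q8} by δ(·,R) → {q0,q2,q8} and {q1,q5}.
On input L, block {q7,q9} splits into {q7} and {q9}.
On input L, block {q0,q2,q8} splits into {q0,q2} and {q8}.
Refine {q3,q10,q11} on symbol L: members go to different blocks, giving {q3} and {q10} and {q11}.
The partition is now stable with 8 blocks: {q0,q2} | {q7} | {q3} | {q1,q5} | {q9} | {q8} | {q10} | {q11}.
State q2 belongs to the block {q0,q2}, which has 2 states.

2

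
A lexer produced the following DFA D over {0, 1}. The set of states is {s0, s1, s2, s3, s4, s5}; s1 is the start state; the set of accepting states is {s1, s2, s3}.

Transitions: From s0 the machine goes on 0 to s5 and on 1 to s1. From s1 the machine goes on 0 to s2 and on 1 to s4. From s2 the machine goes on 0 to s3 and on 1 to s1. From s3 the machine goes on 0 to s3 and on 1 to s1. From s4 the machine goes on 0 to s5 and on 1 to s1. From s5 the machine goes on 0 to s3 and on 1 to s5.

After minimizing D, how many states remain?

4

First remove the unreachable states {s0}; 5 states remain.
P0 = {s1,s2,s3} | {s4,s5}.
Split {s1,s2,s3} by δ(·,1) → {s2,s3} and {s1}.
Split {s4,s5} by δ(·,0) → {s4} and {s5}.
No further refinement is possible. Final partition (4 blocks): {s2,s3} | {s4} | {s1} | {s5}.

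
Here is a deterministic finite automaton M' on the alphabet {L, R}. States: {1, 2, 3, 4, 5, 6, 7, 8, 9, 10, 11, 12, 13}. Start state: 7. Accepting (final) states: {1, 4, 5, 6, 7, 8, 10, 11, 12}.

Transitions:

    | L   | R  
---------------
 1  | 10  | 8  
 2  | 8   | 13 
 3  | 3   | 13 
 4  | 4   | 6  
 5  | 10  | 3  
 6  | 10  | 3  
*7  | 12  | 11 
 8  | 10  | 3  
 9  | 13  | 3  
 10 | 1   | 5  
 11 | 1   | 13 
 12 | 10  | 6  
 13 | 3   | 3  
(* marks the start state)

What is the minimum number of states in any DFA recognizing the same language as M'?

3

States {2,4,9} cannot be reached from the start state, so discard them.
Start with accepting vs non-accepting: {1,5,6,7,8,10,11,12} | {3,13}.
On input R, block {1,5,6,7,8,10,11,12} splits into {1,7,10,12} and {5,6,8,11}.
The partition is now stable with 3 blocks: {1,7,10,12} | {3,13} | {5,6,8,11}.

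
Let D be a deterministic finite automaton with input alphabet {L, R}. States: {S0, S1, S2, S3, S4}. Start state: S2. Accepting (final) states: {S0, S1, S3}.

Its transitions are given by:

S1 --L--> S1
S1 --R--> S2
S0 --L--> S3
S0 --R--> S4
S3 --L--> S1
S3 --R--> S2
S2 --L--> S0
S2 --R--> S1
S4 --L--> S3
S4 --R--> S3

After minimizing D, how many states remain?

All states are reachable from the start state.
P0 = {S0,S1,S3} | {S2,S4}.
Stable partition: {S0,S1,S3} | {S2,S4} — 2 equivalence classes.

2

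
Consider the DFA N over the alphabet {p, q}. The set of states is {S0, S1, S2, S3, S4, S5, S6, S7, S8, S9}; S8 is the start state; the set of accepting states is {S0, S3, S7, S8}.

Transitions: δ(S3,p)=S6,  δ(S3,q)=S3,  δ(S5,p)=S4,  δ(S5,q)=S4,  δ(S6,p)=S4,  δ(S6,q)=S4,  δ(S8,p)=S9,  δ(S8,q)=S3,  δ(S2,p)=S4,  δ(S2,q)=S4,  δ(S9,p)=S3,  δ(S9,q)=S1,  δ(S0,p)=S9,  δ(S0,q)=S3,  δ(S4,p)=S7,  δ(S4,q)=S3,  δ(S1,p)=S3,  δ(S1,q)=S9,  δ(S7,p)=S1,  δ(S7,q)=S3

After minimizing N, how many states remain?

First remove the unreachable states {S0,S2,S5}; 7 states remain.
Initial partition by acceptance: {S3,S7,S8} | {S1,S4,S6,S9}.
On input p, block {S1,S4,S6,S9} splits into {S1,S4,S9} and {S6}.
Refine {S3,S7,S8} on symbol p: members go to different blocks, giving {S7,S8} and {S3}.
Split {S1,S4,S9} by δ(·,p) → {S1,S9} and {S4}.
The partition is now stable with 5 blocks: {S7,S8} | {S1,S9} | {S6} | {S3} | {S4}.

5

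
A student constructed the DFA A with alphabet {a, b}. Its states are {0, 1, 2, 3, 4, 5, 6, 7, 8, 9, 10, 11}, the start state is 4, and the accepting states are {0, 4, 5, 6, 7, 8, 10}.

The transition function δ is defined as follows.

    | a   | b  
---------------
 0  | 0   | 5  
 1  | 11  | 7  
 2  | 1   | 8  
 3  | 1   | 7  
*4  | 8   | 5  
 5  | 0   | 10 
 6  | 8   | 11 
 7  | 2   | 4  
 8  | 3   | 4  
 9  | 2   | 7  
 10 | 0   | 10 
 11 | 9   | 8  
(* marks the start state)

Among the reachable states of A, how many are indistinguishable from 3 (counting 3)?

First remove the unreachable states {6}; 11 states remain.
Start with accepting vs non-accepting: {0,4,5,7,8,10} | {1,2,3,9,11}.
Split {0,4,5,7,8,10} by δ(·,a) → {0,4,5,10} and {7,8}.
Split {0,4,5,10} by δ(·,a) → {0,5,10} and {4}.
The partition is now stable with 4 blocks: {0,5,10} | {1,2,3,9,11} | {7,8} | {4}.
State 3 belongs to the block {1,2,3,9,11}, which has 5 states.

5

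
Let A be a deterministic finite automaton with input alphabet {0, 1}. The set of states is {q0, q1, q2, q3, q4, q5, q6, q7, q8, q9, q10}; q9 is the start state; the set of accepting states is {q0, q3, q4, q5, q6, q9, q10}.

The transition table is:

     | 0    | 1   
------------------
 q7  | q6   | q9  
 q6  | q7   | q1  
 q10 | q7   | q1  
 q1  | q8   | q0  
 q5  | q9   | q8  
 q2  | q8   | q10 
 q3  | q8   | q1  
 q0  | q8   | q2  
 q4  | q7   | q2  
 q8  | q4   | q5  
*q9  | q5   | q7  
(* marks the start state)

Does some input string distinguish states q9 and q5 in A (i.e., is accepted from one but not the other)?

Reachable states from the start: {q0,q1,q2,q4,q5,q6,q7,q8,q9,q10}. Unreachable: {q3} — drop them.
Start with accepting vs non-accepting: {q0,q4,q5,q6,q9,q10} | {q1,q2,q7,q8}.
On input 0, block {q0,q4,q5,q6,q9,q10} splits into {q0,q4,q6,q10} and {q5,q9}.
Refine {q1,q2,q7,q8} on symbol 0: members go to different blocks, giving {q1,q2} and {q7,q8}.
No further refinement is possible. Final partition (4 blocks): {q0,q4,q6,q10} | {q1,q2} | {q5,q9} | {q7,q8}.
q9 and q5 lie in the same block of the stable partition, so they are equivalent — no string distinguishes them.

No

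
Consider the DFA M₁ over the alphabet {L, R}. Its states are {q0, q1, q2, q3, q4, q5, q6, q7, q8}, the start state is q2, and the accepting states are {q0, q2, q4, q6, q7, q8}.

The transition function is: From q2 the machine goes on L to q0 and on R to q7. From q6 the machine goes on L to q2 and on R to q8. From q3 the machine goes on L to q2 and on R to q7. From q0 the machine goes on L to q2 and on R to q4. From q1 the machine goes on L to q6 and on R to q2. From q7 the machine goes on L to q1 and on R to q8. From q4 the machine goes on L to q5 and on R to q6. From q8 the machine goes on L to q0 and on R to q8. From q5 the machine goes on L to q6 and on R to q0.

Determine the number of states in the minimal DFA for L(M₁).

First remove the unreachable states {q3}; 8 states remain.
P0 = {q0,q2,q4,q6,q7,q8} | {q1,q5}.
Refine {q0,q2,q4,q6,q7,q8} on symbol L: members go to different blocks, giving {q0,q2,q6,q8} and {q4,q7}.
Split {q0,q2,q6,q8} by δ(·,R) → {q0,q2} and {q6,q8}.
Stable partition: {q0,q2} | {q1,q5} | {q4,q7} | {q6,q8} — 4 equivalence classes.

4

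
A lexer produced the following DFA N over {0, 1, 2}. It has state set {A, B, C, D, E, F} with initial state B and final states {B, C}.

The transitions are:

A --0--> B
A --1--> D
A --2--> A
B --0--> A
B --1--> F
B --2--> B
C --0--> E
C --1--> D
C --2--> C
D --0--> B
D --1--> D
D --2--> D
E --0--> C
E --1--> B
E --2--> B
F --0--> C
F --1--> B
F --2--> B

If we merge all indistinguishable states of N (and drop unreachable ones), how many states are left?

Every state is reachable, so we keep all 6.
Start with accepting vs non-accepting: {B,C} | {A,D,E,F}.
Split {A,D,E,F} by δ(·,1) → {A,D} and {E,F}.
On input 0, block {B,C} splits into {B} and {C}.
The partition is now stable with 4 blocks: {B} | {A,D} | {E,F} | {C}.

4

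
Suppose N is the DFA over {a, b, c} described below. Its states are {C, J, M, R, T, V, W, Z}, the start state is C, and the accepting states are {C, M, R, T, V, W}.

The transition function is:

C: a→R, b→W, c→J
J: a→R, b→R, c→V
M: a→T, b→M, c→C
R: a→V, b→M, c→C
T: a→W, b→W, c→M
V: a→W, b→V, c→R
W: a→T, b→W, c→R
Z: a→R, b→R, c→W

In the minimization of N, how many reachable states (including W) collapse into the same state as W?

3

States {Z} cannot be reached from the start state, so discard them.
Initial partition by acceptance: {C,M,R,T,V,W} | {J}.
On input c, block {C,M,R,T,V,W} splits into {M,R,T,V,W} and {C}.
On input c, block {M,R,T,V,W} splits into {T,V,W} and {M,R}.
No further refinement is possible. Final partition (4 blocks): {T,V,W} | {J} | {C} | {M,R}.
The equivalence class containing W is {T,V,W}, of size 3.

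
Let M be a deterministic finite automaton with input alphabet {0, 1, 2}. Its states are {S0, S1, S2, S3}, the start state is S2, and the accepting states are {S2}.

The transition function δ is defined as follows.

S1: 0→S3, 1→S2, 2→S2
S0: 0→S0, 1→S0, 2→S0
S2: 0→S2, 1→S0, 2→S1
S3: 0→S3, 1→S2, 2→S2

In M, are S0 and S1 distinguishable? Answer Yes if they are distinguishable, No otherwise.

Start with accepting vs non-accepting: {S2} | {S0,S1,S3}.
Split {S0,S1,S3} by δ(·,1) → {S1,S3} and {S0}.
The partition is now stable with 3 blocks: {S2} | {S1,S3} | {S0}.
S0 and S1 end up in different blocks, so they are distinguishable. For instance, the string '1' is accepted from only S1.

Yes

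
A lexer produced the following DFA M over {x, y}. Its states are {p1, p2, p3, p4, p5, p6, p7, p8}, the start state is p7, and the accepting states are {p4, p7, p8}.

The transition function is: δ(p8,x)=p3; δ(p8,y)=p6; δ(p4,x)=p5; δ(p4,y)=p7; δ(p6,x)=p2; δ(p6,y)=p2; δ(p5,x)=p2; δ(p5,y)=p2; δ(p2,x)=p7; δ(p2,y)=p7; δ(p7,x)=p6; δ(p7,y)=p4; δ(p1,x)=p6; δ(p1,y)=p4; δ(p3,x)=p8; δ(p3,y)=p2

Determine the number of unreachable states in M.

3

No path from p7 leads to p1, p3, p8; the other 5 states are all reachable.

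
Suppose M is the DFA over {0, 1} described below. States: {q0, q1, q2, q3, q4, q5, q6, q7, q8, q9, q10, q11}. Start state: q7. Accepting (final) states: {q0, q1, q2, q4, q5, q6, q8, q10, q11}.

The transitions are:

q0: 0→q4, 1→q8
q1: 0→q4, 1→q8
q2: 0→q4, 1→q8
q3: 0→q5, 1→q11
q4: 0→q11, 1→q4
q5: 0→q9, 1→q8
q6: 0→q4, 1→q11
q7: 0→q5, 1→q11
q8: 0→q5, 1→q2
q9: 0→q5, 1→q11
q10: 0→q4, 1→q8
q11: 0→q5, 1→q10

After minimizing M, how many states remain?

First remove the unreachable states {q0,q1,q3,q6}; 8 states remain.
Start with accepting vs non-accepting: {q2,q4,q5,q8,q10,q11} | {q7,q9}.
On input 0, block {q2,q4,q5,q8,q10,q11} splits into {q2,q4,q8,q10,q11} and {q5}.
On input 0, block {q2,q4,q8,q10,q11} splits into {q2,q4,q10} and {q8,q11}.
Split {q2,q4,q10} by δ(·,0) → {q2,q10} and {q4}.
Stable partition: {q2,q10} | {q7,q9} | {q5} | {q8,q11} | {q4} — 5 equivalence classes.

5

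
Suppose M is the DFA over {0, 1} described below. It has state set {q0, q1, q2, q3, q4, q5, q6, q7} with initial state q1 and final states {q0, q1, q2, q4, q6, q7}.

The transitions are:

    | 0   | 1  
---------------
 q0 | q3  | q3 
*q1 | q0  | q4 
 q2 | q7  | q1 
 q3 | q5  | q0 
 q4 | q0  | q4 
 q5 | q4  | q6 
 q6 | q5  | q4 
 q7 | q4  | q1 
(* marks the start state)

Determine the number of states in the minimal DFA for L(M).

5

First remove the unreachable states {q2,q7}; 6 states remain.
P0 = {q0,q1,q4,q6} | {q3,q5}.
On input 0, block {q0,q1,q4,q6} splits into {q0,q6} and {q1,q4}.
On input 1, block {q0,q6} splits into {q0} and {q6}.
Split {q3,q5} by δ(·,0) → {q3} and {q5}.
Stable partition: {q0} | {q3} | {q1,q4} | {q6} | {q5} — 5 equivalence classes.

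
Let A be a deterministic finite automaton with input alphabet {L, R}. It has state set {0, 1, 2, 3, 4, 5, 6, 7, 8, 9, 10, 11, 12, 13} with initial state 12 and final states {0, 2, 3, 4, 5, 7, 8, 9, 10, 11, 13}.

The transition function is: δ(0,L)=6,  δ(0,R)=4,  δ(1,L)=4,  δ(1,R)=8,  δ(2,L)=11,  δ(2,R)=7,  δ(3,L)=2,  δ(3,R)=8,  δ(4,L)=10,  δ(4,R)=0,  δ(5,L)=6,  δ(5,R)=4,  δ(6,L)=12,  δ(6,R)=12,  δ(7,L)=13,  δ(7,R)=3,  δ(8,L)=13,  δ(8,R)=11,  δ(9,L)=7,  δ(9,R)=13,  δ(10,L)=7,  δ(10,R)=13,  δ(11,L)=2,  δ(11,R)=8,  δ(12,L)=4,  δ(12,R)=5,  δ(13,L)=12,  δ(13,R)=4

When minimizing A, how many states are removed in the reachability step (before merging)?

2

No path from 12 leads to 1, 9; the other 12 states are all reachable.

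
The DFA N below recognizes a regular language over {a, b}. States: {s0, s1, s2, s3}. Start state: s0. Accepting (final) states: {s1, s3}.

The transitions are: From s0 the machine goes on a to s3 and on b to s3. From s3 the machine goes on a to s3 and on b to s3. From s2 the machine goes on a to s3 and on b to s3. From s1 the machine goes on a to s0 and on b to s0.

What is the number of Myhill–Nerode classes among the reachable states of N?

2

First remove the unreachable states {s1,s2}; 2 states remain.
P0 = {s3} | {s0}.
No further refinement is possible. Final partition (2 blocks): {s3} | {s0}.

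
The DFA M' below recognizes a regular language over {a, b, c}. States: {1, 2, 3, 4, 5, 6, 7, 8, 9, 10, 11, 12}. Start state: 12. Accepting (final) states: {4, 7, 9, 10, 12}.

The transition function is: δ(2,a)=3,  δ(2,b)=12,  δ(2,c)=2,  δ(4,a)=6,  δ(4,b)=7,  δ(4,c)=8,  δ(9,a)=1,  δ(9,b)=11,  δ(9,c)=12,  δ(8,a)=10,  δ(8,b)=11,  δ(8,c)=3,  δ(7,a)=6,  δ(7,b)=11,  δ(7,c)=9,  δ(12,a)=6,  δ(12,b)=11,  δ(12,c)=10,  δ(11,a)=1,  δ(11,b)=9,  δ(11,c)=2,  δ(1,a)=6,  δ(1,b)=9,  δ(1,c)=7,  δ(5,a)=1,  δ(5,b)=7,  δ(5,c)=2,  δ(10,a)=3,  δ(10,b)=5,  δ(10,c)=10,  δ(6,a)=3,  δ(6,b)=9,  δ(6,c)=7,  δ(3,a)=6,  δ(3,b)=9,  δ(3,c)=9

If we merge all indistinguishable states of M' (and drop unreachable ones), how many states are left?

Reachable states from the start: {1,2,3,5,6,7,9,10,11,12}. Unreachable: {4,8} — drop them.
Initial partition by acceptance: {7,9,10,12} | {1,2,3,5,6,11}.
Split {1,2,3,5,6,11} by δ(·,c) → {1,3,6} and {2,5,11}.
The partition is now stable with 3 blocks: {7,9,10,12} | {1,3,6} | {2,5,11}.

3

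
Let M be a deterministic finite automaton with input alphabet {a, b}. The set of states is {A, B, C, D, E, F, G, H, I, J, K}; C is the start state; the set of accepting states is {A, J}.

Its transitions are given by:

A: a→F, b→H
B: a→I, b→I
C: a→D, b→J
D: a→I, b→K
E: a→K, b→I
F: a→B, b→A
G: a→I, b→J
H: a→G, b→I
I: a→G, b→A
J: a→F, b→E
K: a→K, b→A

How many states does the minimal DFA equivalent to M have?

4

Start with accepting vs non-accepting: {A,J} | {B,C,D,E,F,G,H,I,K}.
Split {B,C,D,E,F,G,H,I,K} by δ(·,b) → {C,F,G,I,K} and {B,D,E,H}.
Split {C,F,G,I,K} by δ(·,a) → {G,I,K} and {C,F}.
Stable partition: {A,J} | {G,I,K} | {B,D,E,H} | {C,F} — 4 equivalence classes.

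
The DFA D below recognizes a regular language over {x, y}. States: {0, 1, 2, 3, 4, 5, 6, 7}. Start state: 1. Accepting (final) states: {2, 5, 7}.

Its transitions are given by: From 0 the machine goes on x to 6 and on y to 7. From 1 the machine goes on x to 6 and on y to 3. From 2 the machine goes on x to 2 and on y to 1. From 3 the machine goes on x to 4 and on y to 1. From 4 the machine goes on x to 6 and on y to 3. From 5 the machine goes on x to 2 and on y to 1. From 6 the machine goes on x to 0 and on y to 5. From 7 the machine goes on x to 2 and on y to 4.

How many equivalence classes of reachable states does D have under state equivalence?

All states are reachable from the start state.
Start with accepting vs non-accepting: {2,5,7} | {0,1,3,4,6}.
On input y, block {0,1,3,4,6} splits into {1,3,4} and {0,6}.
Split {1,3,4} by δ(·,x) → {1,4} and {3}.
The partition is now stable with 4 blocks: {2,5,7} | {1,4} | {0,6} | {3}.

4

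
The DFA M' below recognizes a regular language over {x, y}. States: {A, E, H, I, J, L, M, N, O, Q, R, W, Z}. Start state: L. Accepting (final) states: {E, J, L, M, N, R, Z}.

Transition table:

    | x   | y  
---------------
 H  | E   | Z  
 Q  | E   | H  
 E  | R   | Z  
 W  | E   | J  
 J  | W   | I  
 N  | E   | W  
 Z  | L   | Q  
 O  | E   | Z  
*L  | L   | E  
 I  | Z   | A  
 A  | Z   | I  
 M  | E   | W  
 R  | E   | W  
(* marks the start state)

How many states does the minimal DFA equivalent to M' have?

9

States {M,N,O} cannot be reached from the start state, so discard them.
P0 = {E,J,L,R,Z} | {A,H,I,Q,W}.
Refine {E,J,L,R,Z} on symbol x: members go to different blocks, giving {E,L,R,Z} and {J}.
Split {E,L,R,Z} by δ(·,y) → {R,Z} and {E,L}.
Refine {A,H,I,Q,W} on symbol x: members go to different blocks, giving {H,Q,W} and {A,I}.
On input y, block {H,Q,W} splits into {W} and {Q} and {H}.
Split {R,Z} by δ(·,y) → {Z} and {R}.
On input x, block {E,L} splits into {E} and {L}.
No further refinement is possible. Final partition (9 blocks): {Z} | {W} | {J} | {E} | {A,I} | {Q} | {H} | {R} | {L}.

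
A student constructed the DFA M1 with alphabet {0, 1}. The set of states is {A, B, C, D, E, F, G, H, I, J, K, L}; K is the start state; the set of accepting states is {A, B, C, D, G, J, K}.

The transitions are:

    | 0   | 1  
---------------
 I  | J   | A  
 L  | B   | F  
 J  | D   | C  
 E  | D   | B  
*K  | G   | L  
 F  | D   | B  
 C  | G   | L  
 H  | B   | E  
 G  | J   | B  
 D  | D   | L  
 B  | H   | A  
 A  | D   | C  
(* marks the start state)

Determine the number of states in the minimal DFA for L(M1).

Reachable states from the start: {A,B,C,D,E,F,G,H,J,K,L}. Unreachable: {I} — drop them.
Initial partition by acceptance: {A,B,C,D,G,J,K} | {E,F,H,L}.
Refine {A,B,C,D,G,J,K} on symbol 0: members go to different blocks, giving {A,C,D,G,J,K} and {B}.
Split {A,C,D,G,J,K} by δ(·,1) → {C,D,K} and {A,J} and {G}.
On input 0, block {C,D,K} splits into {C,K} and {D}.
On input 0, block {E,F,H,L} splits into {E,F} and {H,L}.
No further refinement is possible. Final partition (7 blocks): {C,K} | {E,F} | {B} | {A,J} | {G} | {D} | {H,L}.

7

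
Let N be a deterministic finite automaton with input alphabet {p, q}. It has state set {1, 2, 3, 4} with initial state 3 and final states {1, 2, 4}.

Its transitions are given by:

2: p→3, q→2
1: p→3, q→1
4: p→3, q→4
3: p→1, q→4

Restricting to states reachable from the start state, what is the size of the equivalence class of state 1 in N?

2

First remove the unreachable states {2}; 3 states remain.
P0 = {1,4} | {3}.
No further refinement is possible. Final partition (2 blocks): {1,4} | {3}.
State 1 belongs to the block {1,4}, which has 2 states.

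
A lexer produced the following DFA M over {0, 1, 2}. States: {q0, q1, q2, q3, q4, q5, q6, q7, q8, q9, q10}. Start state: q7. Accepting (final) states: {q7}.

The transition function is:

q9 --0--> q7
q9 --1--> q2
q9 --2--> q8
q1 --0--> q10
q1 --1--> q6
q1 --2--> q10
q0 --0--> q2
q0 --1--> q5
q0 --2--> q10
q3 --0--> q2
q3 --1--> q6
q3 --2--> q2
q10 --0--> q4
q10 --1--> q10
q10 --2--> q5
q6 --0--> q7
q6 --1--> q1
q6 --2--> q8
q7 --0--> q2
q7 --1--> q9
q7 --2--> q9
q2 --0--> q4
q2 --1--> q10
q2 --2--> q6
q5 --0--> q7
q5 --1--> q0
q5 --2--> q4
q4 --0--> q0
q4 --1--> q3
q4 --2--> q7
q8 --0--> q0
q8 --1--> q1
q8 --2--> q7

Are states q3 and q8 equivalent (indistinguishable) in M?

No

Every state is reachable, so we keep all 11.
P0 = {q7} | {q0,q1,q2,q3,q4,q5,q6,q8,q9,q10}.
Refine {q0,q1,q2,q3,q4,q5,q6,q8,q9,q10} on symbol 0: members go to different blocks, giving {q0,q1,q2,q3,q4,q8,q10} and {q5,q6,q9}.
Split {q0,q1,q2,q3,q4,q8,q10} by δ(·,1) → {q2,q4,q8,q10} and {q0,q1,q3}.
Split {q2,q4,q8,q10} by δ(·,0) → {q2,q10} and {q4,q8}.
On input 1, block {q5,q6,q9} splits into {q5,q6} and {q9}.
No further refinement is possible. Final partition (6 blocks): {q7} | {q2,q10} | {q5,q6} | {q0,q1,q3} | {q4,q8} | {q9}.
q3 and q8 end up in different blocks, so they are distinguishable. For instance, the string '2' is accepted from only q8.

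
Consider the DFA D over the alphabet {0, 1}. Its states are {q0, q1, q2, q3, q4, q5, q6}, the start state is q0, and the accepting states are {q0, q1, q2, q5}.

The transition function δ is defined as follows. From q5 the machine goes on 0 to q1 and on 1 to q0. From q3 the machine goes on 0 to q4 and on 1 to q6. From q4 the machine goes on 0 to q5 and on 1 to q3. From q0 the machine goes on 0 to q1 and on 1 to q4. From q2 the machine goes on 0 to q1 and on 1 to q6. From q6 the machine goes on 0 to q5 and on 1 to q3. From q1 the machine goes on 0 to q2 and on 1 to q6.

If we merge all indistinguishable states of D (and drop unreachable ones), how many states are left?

4

P0 = {q0,q1,q2,q5} | {q3,q4,q6}.
Split {q0,q1,q2,q5} by δ(·,1) → {q0,q1,q2} and {q5}.
Refine {q3,q4,q6} on symbol 0: members go to different blocks, giving {q4,q6} and {q3}.
Stable partition: {q0,q1,q2} | {q4,q6} | {q5} | {q3} — 4 equivalence classes.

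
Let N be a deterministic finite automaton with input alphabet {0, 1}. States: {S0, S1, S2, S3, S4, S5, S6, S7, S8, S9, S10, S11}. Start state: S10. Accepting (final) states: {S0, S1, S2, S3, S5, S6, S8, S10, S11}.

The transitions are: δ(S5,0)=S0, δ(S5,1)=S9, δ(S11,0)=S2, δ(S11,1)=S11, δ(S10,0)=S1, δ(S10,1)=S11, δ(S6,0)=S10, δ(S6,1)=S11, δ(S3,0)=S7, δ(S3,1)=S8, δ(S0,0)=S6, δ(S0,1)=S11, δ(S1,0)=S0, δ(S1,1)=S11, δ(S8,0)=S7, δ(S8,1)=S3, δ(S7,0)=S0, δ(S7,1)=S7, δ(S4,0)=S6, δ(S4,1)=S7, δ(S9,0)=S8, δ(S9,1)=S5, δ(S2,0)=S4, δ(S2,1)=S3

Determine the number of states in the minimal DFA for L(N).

First remove the unreachable states {S5,S9}; 10 states remain.
Initial partition by acceptance: {S0,S1,S2,S3,S6,S8,S10,S11} | {S4,S7}.
Split {S0,S1,S2,S3,S6,S8,S10,S11} by δ(·,0) → {S0,S1,S6,S10,S11} and {S2,S3,S8}.
On input 0, block {S0,S1,S6,S10,S11} splits into {S0,S1,S6,S10} and {S11}.
The partition is now stable with 4 blocks: {S0,S1,S6,S10} | {S4,S7} | {S2,S3,S8} | {S11}.

4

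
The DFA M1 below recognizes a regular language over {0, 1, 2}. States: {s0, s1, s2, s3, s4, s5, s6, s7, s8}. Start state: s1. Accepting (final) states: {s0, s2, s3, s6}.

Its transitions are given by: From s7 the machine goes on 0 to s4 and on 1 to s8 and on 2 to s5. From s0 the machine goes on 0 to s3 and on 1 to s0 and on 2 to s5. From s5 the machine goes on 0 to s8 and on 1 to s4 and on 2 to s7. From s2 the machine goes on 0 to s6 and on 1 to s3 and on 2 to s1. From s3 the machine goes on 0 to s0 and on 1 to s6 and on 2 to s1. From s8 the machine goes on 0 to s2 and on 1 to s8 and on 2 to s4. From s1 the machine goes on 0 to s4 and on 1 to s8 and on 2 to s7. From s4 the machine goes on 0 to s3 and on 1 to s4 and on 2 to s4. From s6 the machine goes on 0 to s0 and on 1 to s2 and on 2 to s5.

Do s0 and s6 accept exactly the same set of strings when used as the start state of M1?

Yes

All states are reachable from the start state.
Start with accepting vs non-accepting: {s0,s2,s3,s6} | {s1,s4,s5,s7,s8}.
On input 0, block {s1,s4,s5,s7,s8} splits into {s1,s5,s7} and {s4,s8}.
No further refinement is possible. Final partition (3 blocks): {s0,s2,s3,s6} | {s1,s5,s7} | {s4,s8}.
s0 and s6 lie in the same block of the stable partition, so they are equivalent — no string distinguishes them.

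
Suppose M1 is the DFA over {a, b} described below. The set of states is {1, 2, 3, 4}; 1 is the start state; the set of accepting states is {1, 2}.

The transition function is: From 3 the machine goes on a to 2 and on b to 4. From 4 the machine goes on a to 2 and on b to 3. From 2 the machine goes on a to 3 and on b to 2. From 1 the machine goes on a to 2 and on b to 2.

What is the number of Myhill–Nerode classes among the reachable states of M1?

P0 = {1,2} | {3,4}.
Refine {1,2} on symbol a: members go to different blocks, giving {1} and {2}.
The partition is now stable with 3 blocks: {1} | {3,4} | {2}.

3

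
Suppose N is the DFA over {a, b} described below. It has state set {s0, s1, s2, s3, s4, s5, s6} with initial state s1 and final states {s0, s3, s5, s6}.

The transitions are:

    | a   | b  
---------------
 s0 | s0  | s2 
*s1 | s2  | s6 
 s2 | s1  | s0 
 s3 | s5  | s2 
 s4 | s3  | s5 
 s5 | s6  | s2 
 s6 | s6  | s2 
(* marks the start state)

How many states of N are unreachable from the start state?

3

BFS from s1 reaches {s0, s1, s2, s6}; the 3 state(s) s3, s4, s5 are never visited.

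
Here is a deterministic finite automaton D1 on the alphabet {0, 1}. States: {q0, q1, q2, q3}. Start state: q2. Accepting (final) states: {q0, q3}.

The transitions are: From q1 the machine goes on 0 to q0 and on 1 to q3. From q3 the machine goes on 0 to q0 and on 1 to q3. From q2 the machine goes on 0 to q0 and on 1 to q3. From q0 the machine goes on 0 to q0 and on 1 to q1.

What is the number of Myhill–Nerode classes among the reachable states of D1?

Start with accepting vs non-accepting: {q0,q3} | {q1,q2}.
Split {q0,q3} by δ(·,1) → {q0} and {q3}.
No further refinement is possible. Final partition (3 blocks): {q0} | {q1,q2} | {q3}.

3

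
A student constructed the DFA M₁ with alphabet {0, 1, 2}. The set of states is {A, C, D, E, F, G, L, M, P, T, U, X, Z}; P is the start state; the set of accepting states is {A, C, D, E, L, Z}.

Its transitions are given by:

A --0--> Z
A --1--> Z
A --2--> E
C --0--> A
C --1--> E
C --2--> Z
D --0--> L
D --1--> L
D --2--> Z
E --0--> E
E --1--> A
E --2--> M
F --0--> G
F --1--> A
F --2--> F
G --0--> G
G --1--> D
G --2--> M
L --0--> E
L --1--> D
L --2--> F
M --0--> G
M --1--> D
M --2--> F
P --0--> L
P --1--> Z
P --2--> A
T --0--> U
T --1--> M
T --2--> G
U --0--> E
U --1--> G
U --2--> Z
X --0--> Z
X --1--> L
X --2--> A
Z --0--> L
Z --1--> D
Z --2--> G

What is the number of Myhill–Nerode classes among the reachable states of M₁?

4

First remove the unreachable states {C,T,U,X}; 9 states remain.
Initial partition by acceptance: {A,D,E,L,Z} | {F,G,M,P}.
Split {A,D,E,L,Z} by δ(·,2) → {E,L,Z} and {A,D}.
Refine {F,G,M,P} on symbol 0: members go to different blocks, giving {F,G,M} and {P}.
The partition is now stable with 4 blocks: {E,L,Z} | {F,G,M} | {A,D} | {P}.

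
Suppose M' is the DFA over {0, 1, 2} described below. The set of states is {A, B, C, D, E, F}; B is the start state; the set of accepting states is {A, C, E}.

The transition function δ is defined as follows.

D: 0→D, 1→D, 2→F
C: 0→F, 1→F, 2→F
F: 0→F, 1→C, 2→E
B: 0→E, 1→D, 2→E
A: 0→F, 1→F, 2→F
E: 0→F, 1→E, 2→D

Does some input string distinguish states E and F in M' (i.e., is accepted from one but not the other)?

Yes

First remove the unreachable states {A}; 5 states remain.
Initial partition by acceptance: {C,E} | {B,D,F}.
Refine {C,E} on symbol 1: members go to different blocks, giving {C} and {E}.
On input 0, block {B,D,F} splits into {D,F} and {B}.
On input 1, block {D,F} splits into {D} and {F}.
No further refinement is possible. Final partition (5 blocks): {C} | {D} | {E} | {B} | {F}.
E and F end up in different blocks, so they are distinguishable. For instance, the string 'ε' is accepted from only E.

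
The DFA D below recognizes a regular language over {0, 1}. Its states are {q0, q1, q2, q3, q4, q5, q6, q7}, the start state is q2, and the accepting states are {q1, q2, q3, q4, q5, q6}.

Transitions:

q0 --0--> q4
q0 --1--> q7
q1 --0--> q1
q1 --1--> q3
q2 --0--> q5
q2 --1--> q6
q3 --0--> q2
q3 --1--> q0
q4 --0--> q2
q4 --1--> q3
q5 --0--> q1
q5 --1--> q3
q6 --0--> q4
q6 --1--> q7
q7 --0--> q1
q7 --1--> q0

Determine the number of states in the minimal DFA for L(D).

Every state is reachable, so we keep all 8.
Start with accepting vs non-accepting: {q1,q2,q3,q4,q5,q6} | {q0,q7}.
On input 1, block {q1,q2,q3,q4,q5,q6} splits into {q1,q2,q4,q5} and {q3,q6}.
The partition is now stable with 3 blocks: {q1,q2,q4,q5} | {q0,q7} | {q3,q6}.

3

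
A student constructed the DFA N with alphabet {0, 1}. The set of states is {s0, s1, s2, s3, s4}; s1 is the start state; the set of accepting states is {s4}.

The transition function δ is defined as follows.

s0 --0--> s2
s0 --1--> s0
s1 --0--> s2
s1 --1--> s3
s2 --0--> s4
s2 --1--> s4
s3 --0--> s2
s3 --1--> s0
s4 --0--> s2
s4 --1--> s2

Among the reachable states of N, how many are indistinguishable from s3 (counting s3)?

3

Initial partition by acceptance: {s4} | {s0,s1,s2,s3}.
On input 0, block {s0,s1,s2,s3} splits into {s0,s1,s3} and {s2}.
Stable partition: {s4} | {s0,s1,s3} | {s2} — 3 equivalence classes.
State s3 belongs to the block {s0,s1,s3}, which has 3 states.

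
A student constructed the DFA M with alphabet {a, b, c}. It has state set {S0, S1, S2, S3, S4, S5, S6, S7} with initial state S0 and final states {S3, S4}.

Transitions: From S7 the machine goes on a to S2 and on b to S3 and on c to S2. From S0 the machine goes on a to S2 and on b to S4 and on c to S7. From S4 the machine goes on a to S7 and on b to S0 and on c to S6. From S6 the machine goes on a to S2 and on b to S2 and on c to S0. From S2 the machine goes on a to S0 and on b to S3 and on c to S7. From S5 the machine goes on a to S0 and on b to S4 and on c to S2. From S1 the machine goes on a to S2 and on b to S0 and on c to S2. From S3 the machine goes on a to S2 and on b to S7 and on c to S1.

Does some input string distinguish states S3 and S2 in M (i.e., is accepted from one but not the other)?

States {S5} cannot be reached from the start state, so discard them.
Start with accepting vs non-accepting: {S3,S4} | {S0,S1,S2,S6,S7}.
On input b, block {S0,S1,S2,S6,S7} splits into {S0,S2,S7} and {S1,S6}.
The partition is now stable with 3 blocks: {S3,S4} | {S0,S2,S7} | {S1,S6}.
S3 and S2 end up in different blocks, so they are distinguishable. For instance, the string 'ε' is accepted from only S3.

Yes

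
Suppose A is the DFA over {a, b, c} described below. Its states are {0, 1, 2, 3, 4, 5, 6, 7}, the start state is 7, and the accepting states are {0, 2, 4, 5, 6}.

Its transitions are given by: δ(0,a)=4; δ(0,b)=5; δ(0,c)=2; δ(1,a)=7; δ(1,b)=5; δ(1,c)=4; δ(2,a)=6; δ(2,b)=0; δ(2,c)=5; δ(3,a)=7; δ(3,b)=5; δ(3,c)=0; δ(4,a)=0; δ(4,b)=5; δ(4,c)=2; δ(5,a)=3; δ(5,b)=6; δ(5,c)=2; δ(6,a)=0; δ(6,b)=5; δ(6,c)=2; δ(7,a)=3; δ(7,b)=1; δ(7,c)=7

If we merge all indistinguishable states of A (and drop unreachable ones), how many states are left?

P0 = {0,2,4,5,6} | {1,3,7}.
Split {0,2,4,5,6} by δ(·,a) → {0,2,4,6} and {5}.
Refine {0,2,4,6} on symbol b: members go to different blocks, giving {0,4,6} and {2}.
Split {1,3,7} by δ(·,b) → {1,3} and {7}.
The partition is now stable with 5 blocks: {0,4,6} | {1,3} | {5} | {2} | {7}.

5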